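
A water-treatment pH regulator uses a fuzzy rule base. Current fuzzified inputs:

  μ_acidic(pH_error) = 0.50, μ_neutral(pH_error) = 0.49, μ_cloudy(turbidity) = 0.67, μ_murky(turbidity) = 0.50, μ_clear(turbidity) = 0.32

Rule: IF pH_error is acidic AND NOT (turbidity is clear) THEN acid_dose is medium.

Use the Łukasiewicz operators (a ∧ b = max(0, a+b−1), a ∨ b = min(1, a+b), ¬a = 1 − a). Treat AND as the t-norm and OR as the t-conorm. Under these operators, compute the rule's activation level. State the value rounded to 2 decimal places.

firing strength: acidic=0.50, ¬clear=1−0.32=0.68; AND[max(0, a+b−1)] → w = 0.18

0.18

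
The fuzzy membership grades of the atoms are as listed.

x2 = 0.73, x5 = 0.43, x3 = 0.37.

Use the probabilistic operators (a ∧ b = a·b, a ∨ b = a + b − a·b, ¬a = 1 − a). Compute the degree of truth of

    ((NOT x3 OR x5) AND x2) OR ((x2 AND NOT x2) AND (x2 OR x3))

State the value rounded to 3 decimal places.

0.645

NOT x3 = 1 − 0.3700 = 0.6300
NOT x3 OR x5 = a + b − a·b on (0.6300, 0.4300) = 0.7891
(NOT x3 OR x5) AND x2 = a·b on (0.7891, 0.7300) = 0.5760
NOT x2 = 1 − 0.7300 = 0.2700
x2 AND NOT x2 = a·b on (0.7300, 0.2700) = 0.1971
x2 OR x3 = a + b − a·b on (0.7300, 0.3700) = 0.8299
(x2 AND NOT x2) AND (x2 OR x3) = a·b on (0.1971, 0.8299) = 0.1636
((NOT x3 OR x5) AND x2) OR ((x2 AND NOT x2) AND (x2 OR x3)) = a + b − a·b on (0.5760, 0.1636) = 0.6454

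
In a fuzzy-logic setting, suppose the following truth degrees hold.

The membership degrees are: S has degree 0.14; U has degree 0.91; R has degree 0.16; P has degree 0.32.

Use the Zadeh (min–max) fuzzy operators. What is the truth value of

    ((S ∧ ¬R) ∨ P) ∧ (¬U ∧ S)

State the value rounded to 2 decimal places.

¬R = 1 − 0.16 = 0.84
S ∧ ¬R = min(a, b) on (0.14, 0.84) = 0.14
(S ∧ ¬R) ∨ P = max(a, b) on (0.14, 0.32) = 0.32
¬U = 1 − 0.91 = 0.09
¬U ∧ S = min(a, b) on (0.09, 0.14) = 0.09
((S ∧ ¬R) ∨ P) ∧ (¬U ∧ S) = min(a, b) on (0.32, 0.09) = 0.09

0.09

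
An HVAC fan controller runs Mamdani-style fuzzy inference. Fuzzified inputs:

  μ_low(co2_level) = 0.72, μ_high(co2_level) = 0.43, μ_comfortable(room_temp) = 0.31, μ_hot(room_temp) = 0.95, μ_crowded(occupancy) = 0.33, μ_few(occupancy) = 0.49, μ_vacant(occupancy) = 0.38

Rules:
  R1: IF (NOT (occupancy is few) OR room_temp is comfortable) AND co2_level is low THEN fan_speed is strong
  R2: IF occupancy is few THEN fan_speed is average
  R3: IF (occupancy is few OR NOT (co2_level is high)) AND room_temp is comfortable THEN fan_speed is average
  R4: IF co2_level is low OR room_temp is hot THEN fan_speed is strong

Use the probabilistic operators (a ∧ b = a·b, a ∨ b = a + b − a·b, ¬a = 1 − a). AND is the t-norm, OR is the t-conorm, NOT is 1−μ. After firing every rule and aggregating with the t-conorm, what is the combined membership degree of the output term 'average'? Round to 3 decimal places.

R1: (¬few=1−0.49=0.51 OR comfortable=0.31) = 0.6619; AND[a·b] with low=0.72 → w = 0.4766
R2: few=0.49 → w = 0.4900
R3: (few=0.49 OR ¬high=1−0.43=0.57) = 0.7807; AND[a·b] with comfortable=0.31 → w = 0.2420
R4: low=0.72, hot=0.95; OR[a + b − a·b] → w = 0.9860
Rules with consequent 'average': {R2, R3} → strengths 0.4900, 0.2420
Aggregate via t-conorm [a + b − a·b]: 0.6134

0.613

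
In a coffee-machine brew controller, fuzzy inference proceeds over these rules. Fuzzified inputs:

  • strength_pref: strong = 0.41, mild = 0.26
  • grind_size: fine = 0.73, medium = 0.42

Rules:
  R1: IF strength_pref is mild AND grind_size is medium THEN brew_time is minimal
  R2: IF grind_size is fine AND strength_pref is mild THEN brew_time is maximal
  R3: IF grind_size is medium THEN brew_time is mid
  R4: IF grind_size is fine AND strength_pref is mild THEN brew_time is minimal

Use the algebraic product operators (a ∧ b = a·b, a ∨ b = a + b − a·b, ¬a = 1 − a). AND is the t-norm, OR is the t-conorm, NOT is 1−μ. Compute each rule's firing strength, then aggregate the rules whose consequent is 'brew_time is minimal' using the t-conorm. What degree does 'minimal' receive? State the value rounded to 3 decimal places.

R1: mild=0.26, medium=0.42; AND[a·b] → w = 0.1092
R2: fine=0.73, mild=0.26; AND[a·b] → w = 0.1898
R3: medium=0.42 → w = 0.4200
R4: fine=0.73, mild=0.26; AND[a·b] → w = 0.1898
Rules with consequent 'minimal': {R1, R4} → strengths 0.1092, 0.1898
Aggregate via t-conorm [a + b − a·b]: 0.2783

0.278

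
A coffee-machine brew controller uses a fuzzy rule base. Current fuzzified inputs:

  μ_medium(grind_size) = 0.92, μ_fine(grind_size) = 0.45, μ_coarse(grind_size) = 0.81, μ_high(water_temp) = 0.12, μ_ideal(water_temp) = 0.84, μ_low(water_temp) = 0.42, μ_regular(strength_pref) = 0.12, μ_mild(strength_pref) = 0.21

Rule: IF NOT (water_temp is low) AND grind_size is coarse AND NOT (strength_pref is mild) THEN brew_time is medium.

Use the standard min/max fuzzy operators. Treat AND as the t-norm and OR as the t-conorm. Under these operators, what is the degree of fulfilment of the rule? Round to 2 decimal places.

0.58

firing strength: ¬low=1−0.42=0.58, coarse=0.81, ¬mild=1−0.21=0.79; AND[min(a, b)] → w = 0.58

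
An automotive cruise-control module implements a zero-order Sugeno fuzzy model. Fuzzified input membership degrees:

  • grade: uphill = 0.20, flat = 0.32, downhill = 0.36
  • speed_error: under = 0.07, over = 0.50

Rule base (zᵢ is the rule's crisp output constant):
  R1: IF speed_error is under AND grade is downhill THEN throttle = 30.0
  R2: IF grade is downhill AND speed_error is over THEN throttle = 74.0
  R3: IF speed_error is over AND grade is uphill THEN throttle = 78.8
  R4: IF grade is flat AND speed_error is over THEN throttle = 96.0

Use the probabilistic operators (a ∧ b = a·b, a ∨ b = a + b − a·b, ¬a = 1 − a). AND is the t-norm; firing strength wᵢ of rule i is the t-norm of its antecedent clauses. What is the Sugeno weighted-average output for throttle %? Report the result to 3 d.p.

R1 (z=30.0): under=0.07, downhill=0.36; AND[a·b] → w = 0.0252
R2 (z=74.0): downhill=0.36, over=0.50; AND[a·b] → w = 0.1800
R3 (z=78.8): over=0.50, uphill=0.20; AND[a·b] → w = 0.1000
R4 (z=96.0): flat=0.32, over=0.50; AND[a·b] → w = 0.1600
Weighted average = (0.0252·30.0 + 0.1800·74.0 + 0.1000·78.8 + 0.1600·96.0) / (0.0252 + 0.1800 + 0.1000 + 0.1600)
  = 37.3160 / 0.4652 = 80.215

80.215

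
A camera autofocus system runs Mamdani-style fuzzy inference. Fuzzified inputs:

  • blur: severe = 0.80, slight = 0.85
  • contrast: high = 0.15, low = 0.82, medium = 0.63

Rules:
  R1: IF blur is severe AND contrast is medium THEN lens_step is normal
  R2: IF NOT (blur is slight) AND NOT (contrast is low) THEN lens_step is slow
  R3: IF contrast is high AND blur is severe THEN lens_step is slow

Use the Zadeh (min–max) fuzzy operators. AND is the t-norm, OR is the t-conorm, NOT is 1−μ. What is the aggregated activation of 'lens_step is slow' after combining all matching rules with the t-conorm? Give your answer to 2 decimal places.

R1: severe=0.80, medium=0.63; AND[min(a, b)] → w = 0.63
R2: ¬slight=1−0.85=0.15, ¬low=1−0.82=0.18; AND[min(a, b)] → w = 0.15
R3: high=0.15, severe=0.80; AND[min(a, b)] → w = 0.15
Rules with consequent 'slow': {R2, R3} → strengths 0.15, 0.15
Aggregate via t-conorm [max(a, b)]: 0.15

0.15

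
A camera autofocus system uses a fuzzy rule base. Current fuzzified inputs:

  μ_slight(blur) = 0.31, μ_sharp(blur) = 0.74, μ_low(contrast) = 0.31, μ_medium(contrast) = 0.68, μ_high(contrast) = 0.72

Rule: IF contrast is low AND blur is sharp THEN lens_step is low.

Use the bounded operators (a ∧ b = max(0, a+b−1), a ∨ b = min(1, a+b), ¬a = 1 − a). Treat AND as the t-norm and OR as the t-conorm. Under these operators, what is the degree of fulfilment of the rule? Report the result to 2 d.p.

0.05

firing strength: low=0.31, sharp=0.74; AND[max(0, a+b−1)] → w = 0.05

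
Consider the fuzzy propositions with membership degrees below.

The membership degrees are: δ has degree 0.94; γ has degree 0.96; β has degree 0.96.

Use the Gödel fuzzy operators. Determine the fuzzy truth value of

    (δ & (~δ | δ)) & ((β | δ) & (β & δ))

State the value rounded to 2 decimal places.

0.94

~δ = 1 − 0.94 = 0.06
~δ | δ = max(a, b) on (0.06, 0.94) = 0.94
δ & (~δ | δ) = min(a, b) on (0.94, 0.94) = 0.94
β | δ = max(a, b) on (0.96, 0.94) = 0.96
β & δ = min(a, b) on (0.96, 0.94) = 0.94
(β | δ) & (β & δ) = min(a, b) on (0.96, 0.94) = 0.94
(δ & (~δ | δ)) & ((β | δ) & (β & δ)) = min(a, b) on (0.94, 0.94) = 0.94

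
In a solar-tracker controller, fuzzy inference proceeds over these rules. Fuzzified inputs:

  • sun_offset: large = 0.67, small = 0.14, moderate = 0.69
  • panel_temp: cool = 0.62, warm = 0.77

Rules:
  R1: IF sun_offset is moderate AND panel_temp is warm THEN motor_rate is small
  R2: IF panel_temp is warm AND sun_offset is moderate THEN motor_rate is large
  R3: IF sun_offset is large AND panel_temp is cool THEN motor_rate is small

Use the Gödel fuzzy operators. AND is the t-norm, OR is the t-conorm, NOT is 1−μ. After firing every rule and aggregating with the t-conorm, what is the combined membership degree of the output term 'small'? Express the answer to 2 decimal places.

R1: moderate=0.69, warm=0.77; AND[min(a, b)] → w = 0.69
R2: warm=0.77, moderate=0.69; AND[min(a, b)] → w = 0.69
R3: large=0.67, cool=0.62; AND[min(a, b)] → w = 0.62
Rules with consequent 'small': {R1, R3} → strengths 0.69, 0.62
Aggregate via t-conorm [max(a, b)]: 0.69

0.69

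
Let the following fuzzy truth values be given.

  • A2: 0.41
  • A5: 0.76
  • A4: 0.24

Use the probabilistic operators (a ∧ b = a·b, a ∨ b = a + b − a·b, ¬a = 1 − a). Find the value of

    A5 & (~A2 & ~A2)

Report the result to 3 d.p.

0.265

~A2 = 1 − 0.4100 = 0.5900
~A2 = 1 − 0.4100 = 0.5900
~A2 & ~A2 = a·b on (0.5900, 0.5900) = 0.3481
A5 & (~A2 & ~A2) = a·b on (0.7600, 0.3481) = 0.2646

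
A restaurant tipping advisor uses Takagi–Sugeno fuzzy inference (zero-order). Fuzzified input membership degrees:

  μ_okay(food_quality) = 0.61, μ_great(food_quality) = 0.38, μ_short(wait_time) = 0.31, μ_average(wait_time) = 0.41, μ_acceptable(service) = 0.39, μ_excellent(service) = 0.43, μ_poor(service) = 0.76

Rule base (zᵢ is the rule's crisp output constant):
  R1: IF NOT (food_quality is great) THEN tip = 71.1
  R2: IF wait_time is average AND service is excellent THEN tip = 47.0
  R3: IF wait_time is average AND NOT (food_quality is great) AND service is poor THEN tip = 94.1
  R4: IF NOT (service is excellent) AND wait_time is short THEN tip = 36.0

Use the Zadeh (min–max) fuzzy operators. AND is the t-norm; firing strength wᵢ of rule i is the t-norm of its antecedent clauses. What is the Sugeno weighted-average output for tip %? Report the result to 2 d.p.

64.62

R1 (z=71.1): ¬great=1−0.38=0.62 → w = 0.62
R2 (z=47.0): average=0.41, excellent=0.43; AND[min(a, b)] → w = 0.41
R3 (z=94.1): average=0.41, ¬great=1−0.38=0.62, poor=0.76; AND[min(a, b)] → w = 0.41
R4 (z=36.0): ¬excellent=1−0.43=0.57, short=0.31; AND[min(a, b)] → w = 0.31
Weighted average = (0.62·71.1 + 0.41·47.0 + 0.41·94.1 + 0.31·36.0) / (0.62 + 0.41 + 0.41 + 0.31)
  = 113.0930 / 1.7500 = 64.62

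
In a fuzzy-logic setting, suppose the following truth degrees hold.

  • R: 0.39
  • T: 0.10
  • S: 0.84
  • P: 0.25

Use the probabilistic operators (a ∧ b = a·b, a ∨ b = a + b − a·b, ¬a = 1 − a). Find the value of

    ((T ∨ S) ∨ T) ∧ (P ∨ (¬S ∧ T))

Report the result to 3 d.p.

0.228

T ∨ S = a + b − a·b on (0.1000, 0.8400) = 0.8560
(T ∨ S) ∨ T = a + b − a·b on (0.8560, 0.1000) = 0.8704
¬S = 1 − 0.8400 = 0.1600
¬S ∧ T = a·b on (0.1600, 0.1000) = 0.0160
P ∨ (¬S ∧ T) = a + b − a·b on (0.2500, 0.0160) = 0.2620
((T ∨ S) ∨ T) ∧ (P ∨ (¬S ∧ T)) = a·b on (0.8704, 0.2620) = 0.2280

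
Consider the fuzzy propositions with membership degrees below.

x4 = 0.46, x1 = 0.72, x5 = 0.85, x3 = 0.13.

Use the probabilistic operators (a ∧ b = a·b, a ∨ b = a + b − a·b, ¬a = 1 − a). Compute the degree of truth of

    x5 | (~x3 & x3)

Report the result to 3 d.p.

0.867

~x3 = 1 − 0.1300 = 0.8700
~x3 & x3 = a·b on (0.8700, 0.1300) = 0.1131
x5 | (~x3 & x3) = a + b − a·b on (0.8500, 0.1131) = 0.8670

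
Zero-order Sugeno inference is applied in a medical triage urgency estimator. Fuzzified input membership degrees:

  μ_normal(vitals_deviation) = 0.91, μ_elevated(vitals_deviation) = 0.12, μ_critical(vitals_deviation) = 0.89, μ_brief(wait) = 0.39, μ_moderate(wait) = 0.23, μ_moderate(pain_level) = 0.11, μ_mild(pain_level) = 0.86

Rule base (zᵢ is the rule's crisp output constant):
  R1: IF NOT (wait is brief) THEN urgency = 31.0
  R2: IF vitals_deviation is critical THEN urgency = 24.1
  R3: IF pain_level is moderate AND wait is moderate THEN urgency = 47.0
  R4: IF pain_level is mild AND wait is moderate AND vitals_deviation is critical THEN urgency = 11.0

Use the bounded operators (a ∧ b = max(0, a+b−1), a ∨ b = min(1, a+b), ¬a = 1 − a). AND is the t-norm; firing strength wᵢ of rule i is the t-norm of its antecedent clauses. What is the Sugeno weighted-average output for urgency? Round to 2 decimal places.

R1 (z=31.0): ¬brief=1−0.39=0.61 → w = 0.61
R2 (z=24.1): critical=0.89 → w = 0.89
R3 (z=47.0): moderate=0.11, moderate=0.23; AND[max(0, a+b−1)] → w = 0.00
R4 (z=11.0): mild=0.86, moderate=0.23, critical=0.89; AND[max(0, a+b−1)] → w = 0.00
Weighted average = (0.61·31.0 + 0.89·24.1 + 0.00·47.0 + 0.00·11.0) / (0.61 + 0.89 + 0.00 + 0.00)
  = 40.3590 / 1.5000 = 26.91

26.91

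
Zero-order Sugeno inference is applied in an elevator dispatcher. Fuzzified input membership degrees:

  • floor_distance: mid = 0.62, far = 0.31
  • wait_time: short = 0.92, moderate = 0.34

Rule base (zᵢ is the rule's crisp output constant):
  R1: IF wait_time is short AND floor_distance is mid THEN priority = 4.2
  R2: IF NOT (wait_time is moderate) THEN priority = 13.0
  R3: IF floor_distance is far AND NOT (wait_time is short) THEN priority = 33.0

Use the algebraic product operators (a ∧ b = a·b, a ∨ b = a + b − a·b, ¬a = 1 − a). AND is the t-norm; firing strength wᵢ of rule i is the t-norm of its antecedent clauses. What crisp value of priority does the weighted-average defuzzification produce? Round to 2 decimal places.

9.40

R1 (z=4.2): short=0.92, mid=0.62; AND[a·b] → w = 0.5704
R2 (z=13.0): ¬moderate=1−0.34=0.66 → w = 0.6600
R3 (z=33.0): far=0.31, ¬short=1−0.92=0.08; AND[a·b] → w = 0.0248
Weighted average = (0.5704·4.2 + 0.6600·13.0 + 0.0248·33.0) / (0.5704 + 0.6600 + 0.0248)
  = 11.7941 / 1.2552 = 9.40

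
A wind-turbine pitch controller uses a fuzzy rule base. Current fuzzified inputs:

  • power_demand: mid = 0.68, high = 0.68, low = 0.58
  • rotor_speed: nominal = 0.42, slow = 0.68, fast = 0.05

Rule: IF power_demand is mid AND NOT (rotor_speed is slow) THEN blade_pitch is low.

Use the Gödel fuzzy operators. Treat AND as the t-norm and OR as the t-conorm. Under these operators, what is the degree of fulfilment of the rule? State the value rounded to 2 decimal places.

0.32

firing strength: mid=0.68, ¬slow=1−0.68=0.32; AND[min(a, b)] → w = 0.32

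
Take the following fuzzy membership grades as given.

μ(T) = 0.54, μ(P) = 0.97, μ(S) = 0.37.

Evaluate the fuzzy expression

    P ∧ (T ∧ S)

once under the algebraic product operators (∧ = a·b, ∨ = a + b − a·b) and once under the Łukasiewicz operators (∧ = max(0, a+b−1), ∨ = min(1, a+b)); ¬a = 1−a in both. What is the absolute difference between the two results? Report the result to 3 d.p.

0.194

Under algebraic product:
  T ∧ S = a·b on (0.5400, 0.3700) = 0.1998
  P ∧ (T ∧ S) = a·b on (0.9700, 0.1998) = 0.1938
  → value = 0.1938
Under Łukasiewicz:
  T ∧ S = max(0, a+b−1) on (0.54, 0.37) = 0.00
  P ∧ (T ∧ S) = max(0, a+b−1) on (0.97, 0.00) = 0.00
  → value = 0.0000
|0.1938 − 0.0000| = 0.194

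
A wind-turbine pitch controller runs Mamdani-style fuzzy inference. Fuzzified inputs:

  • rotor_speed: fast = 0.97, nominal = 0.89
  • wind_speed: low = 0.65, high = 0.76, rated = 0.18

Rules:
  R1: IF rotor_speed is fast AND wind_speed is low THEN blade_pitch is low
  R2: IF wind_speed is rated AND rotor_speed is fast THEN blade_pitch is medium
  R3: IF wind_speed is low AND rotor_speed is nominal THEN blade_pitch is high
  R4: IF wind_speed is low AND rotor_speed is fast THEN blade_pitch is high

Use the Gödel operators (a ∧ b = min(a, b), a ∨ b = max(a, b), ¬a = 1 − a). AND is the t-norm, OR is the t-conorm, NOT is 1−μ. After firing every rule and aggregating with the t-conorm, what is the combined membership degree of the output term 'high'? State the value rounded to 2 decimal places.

R1: fast=0.97, low=0.65; AND[min(a, b)] → w = 0.65
R2: rated=0.18, fast=0.97; AND[min(a, b)] → w = 0.18
R3: low=0.65, nominal=0.89; AND[min(a, b)] → w = 0.65
R4: low=0.65, fast=0.97; AND[min(a, b)] → w = 0.65
Rules with consequent 'high': {R3, R4} → strengths 0.65, 0.65
Aggregate via t-conorm [max(a, b)]: 0.65

0.65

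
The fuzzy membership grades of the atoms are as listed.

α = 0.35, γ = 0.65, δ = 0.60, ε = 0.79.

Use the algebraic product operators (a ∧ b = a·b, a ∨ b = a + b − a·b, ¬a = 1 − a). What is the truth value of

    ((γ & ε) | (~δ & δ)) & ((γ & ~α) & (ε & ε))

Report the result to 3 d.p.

0.166

γ & ε = a·b on (0.6500, 0.7900) = 0.5135
~δ = 1 − 0.6000 = 0.4000
~δ & δ = a·b on (0.4000, 0.6000) = 0.2400
(γ & ε) | (~δ & δ) = a + b − a·b on (0.5135, 0.2400) = 0.6303
~α = 1 − 0.3500 = 0.6500
γ & ~α = a·b on (0.6500, 0.6500) = 0.4225
ε & ε = a·b on (0.7900, 0.7900) = 0.6241
(γ & ~α) & (ε & ε) = a·b on (0.4225, 0.6241) = 0.2637
((γ & ε) | (~δ & δ)) & ((γ & ~α) & (ε & ε)) = a·b on (0.6303, 0.2637) = 0.1662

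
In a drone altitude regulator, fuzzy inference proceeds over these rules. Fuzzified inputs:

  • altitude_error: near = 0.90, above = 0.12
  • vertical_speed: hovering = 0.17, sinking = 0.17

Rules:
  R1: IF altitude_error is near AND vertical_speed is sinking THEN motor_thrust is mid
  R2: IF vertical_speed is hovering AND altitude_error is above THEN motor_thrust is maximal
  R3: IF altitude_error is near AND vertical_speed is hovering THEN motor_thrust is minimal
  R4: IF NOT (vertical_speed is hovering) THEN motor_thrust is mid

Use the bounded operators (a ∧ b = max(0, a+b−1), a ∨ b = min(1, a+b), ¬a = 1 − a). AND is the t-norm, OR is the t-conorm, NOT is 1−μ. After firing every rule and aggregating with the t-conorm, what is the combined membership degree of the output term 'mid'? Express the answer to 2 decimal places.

R1: near=0.90, sinking=0.17; AND[max(0, a+b−1)] → w = 0.07
R2: hovering=0.17, above=0.12; AND[max(0, a+b−1)] → w = 0.00
R3: near=0.90, hovering=0.17; AND[max(0, a+b−1)] → w = 0.07
R4: ¬hovering=1−0.17=0.83 → w = 0.83
Rules with consequent 'mid': {R1, R4} → strengths 0.07, 0.83
Aggregate via t-conorm [min(1, a+b)]: 0.90

0.90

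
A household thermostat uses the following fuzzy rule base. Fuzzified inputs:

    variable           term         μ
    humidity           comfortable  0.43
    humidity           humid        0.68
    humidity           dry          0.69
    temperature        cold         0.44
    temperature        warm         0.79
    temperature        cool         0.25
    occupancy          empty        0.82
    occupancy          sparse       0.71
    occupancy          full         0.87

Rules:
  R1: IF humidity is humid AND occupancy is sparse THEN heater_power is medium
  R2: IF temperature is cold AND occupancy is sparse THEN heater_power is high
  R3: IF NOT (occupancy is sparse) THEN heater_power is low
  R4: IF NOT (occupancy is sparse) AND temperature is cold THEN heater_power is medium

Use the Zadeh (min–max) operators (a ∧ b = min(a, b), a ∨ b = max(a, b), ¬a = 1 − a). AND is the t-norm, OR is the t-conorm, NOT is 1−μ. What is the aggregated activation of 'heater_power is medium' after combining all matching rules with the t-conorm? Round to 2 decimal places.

R1: humid=0.68, sparse=0.71; AND[min(a, b)] → w = 0.68
R2: cold=0.44, sparse=0.71; AND[min(a, b)] → w = 0.44
R3: ¬sparse=1−0.71=0.29 → w = 0.29
R4: ¬sparse=1−0.71=0.29, cold=0.44; AND[min(a, b)] → w = 0.29
Rules with consequent 'medium': {R1, R4} → strengths 0.68, 0.29
Aggregate via t-conorm [max(a, b)]: 0.68

0.68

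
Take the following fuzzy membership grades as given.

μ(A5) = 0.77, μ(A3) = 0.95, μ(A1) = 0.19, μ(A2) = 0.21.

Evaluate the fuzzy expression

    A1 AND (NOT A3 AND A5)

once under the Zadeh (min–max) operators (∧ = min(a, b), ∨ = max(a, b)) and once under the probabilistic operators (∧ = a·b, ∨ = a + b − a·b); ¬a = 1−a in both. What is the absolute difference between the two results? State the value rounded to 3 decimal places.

0.043

Under Zadeh (min–max):
  NOT A3 = 1 − 0.95 = 0.05
  NOT A3 AND A5 = min(a, b) on (0.05, 0.77) = 0.05
  A1 AND (NOT A3 AND A5) = min(a, b) on (0.19, 0.05) = 0.05
  → value = 0.0500
Under probabilistic:
  NOT A3 = 1 − 0.9500 = 0.0500
  NOT A3 AND A5 = a·b on (0.0500, 0.7700) = 0.0385
  A1 AND (NOT A3 AND A5) = a·b on (0.1900, 0.0385) = 0.0073
  → value = 0.0073
|0.0500 − 0.0073| = 0.043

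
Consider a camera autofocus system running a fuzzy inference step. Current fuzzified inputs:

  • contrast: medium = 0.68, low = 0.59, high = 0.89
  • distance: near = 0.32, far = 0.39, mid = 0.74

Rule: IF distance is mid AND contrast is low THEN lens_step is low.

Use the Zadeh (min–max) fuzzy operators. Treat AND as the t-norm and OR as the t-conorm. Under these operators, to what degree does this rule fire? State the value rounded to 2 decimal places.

0.59

firing strength: mid=0.74, low=0.59; AND[min(a, b)] → w = 0.59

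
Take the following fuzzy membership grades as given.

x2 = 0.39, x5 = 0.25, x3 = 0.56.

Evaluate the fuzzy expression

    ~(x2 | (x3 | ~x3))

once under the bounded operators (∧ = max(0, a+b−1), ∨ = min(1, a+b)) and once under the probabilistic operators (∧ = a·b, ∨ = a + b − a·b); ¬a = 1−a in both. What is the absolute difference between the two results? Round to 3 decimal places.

Under bounded:
  ~x3 = 1 − 0.56 = 0.44
  x3 | ~x3 = min(1, a+b) on (0.56, 0.44) = 1.00
  x2 | (x3 | ~x3) = min(1, a+b) on (0.39, 1.00) = 1.00
  ~(x2 | (x3 | ~x3)) = 1 − 1.00 = 0.00
  → value = 0.0000
Under probabilistic:
  ~x3 = 1 − 0.5600 = 0.4400
  x3 | ~x3 = a + b − a·b on (0.5600, 0.4400) = 0.7536
  x2 | (x3 | ~x3) = a + b − a·b on (0.3900, 0.7536) = 0.8497
  ~(x2 | (x3 | ~x3)) = 1 − 0.8497 = 0.1503
  → value = 0.1503
|0.0000 − 0.1503| = 0.150

0.150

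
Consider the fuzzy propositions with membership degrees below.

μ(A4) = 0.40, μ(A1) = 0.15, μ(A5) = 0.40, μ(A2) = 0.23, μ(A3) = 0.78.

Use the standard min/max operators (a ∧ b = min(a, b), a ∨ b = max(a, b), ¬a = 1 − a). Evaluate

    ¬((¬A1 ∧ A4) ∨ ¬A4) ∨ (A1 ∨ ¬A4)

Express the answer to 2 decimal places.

0.60

¬A1 = 1 − 0.15 = 0.85
¬A1 ∧ A4 = min(a, b) on (0.85, 0.40) = 0.40
¬A4 = 1 − 0.40 = 0.60
(¬A1 ∧ A4) ∨ ¬A4 = max(a, b) on (0.40, 0.60) = 0.60
¬((¬A1 ∧ A4) ∨ ¬A4) = 1 − 0.60 = 0.40
¬A4 = 1 − 0.40 = 0.60
A1 ∨ ¬A4 = max(a, b) on (0.15, 0.60) = 0.60
¬((¬A1 ∧ A4) ∨ ¬A4) ∨ (A1 ∨ ¬A4) = max(a, b) on (0.40, 0.60) = 0.60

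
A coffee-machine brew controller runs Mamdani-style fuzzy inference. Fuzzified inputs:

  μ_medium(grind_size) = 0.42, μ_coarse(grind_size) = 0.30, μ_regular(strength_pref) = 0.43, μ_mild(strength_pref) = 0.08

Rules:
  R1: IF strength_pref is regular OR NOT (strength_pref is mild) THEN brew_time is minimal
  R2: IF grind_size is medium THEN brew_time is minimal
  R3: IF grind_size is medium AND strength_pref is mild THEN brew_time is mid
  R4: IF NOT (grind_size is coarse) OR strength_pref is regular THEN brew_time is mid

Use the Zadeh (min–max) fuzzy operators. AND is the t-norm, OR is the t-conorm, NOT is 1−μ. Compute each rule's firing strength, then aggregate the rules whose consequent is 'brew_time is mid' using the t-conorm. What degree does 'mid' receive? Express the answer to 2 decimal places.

0.70

R1: regular=0.43, ¬mild=1−0.08=0.92; OR[max(a, b)] → w = 0.92
R2: medium=0.42 → w = 0.42
R3: medium=0.42, mild=0.08; AND[min(a, b)] → w = 0.08
R4: ¬coarse=1−0.30=0.70, regular=0.43; OR[max(a, b)] → w = 0.70
Rules with consequent 'mid': {R3, R4} → strengths 0.08, 0.70
Aggregate via t-conorm [max(a, b)]: 0.70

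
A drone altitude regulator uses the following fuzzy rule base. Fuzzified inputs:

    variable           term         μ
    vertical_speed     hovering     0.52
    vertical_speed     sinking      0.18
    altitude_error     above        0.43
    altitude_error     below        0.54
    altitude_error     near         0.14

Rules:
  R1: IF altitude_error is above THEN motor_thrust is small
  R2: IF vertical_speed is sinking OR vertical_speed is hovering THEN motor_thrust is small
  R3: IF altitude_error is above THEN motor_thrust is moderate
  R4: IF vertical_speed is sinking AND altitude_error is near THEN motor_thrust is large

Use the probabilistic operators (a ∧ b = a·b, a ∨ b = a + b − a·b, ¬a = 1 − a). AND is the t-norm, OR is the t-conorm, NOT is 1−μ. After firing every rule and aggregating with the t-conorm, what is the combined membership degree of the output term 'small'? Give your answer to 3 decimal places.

0.776

R1: above=0.43 → w = 0.4300
R2: sinking=0.18, hovering=0.52; OR[a + b − a·b] → w = 0.6064
R3: above=0.43 → w = 0.4300
R4: sinking=0.18, near=0.14; AND[a·b] → w = 0.0252
Rules with consequent 'small': {R1, R2} → strengths 0.4300, 0.6064
Aggregate via t-conorm [a + b − a·b]: 0.7756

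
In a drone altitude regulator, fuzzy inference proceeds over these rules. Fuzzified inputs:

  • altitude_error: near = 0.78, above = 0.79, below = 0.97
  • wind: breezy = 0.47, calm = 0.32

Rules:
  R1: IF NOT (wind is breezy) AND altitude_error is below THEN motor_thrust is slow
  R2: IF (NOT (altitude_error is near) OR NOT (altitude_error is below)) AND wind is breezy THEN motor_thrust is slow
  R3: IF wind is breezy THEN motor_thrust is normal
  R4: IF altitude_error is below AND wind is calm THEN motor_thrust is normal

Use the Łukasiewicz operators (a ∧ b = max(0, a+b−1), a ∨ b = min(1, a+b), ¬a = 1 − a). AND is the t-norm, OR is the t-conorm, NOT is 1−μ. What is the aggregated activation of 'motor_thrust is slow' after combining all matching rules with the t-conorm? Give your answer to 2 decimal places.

R1: ¬breezy=1−0.47=0.53, below=0.97; AND[max(0, a+b−1)] → w = 0.50
R2: (¬near=1−0.78=0.22 OR ¬below=1−0.97=0.03) = 0.25; AND[max(0, a+b−1)] with breezy=0.47 → w = 0.00
R3: breezy=0.47 → w = 0.47
R4: below=0.97, calm=0.32; AND[max(0, a+b−1)] → w = 0.29
Rules with consequent 'slow': {R1, R2} → strengths 0.50, 0.00
Aggregate via t-conorm [min(1, a+b)]: 0.50

0.50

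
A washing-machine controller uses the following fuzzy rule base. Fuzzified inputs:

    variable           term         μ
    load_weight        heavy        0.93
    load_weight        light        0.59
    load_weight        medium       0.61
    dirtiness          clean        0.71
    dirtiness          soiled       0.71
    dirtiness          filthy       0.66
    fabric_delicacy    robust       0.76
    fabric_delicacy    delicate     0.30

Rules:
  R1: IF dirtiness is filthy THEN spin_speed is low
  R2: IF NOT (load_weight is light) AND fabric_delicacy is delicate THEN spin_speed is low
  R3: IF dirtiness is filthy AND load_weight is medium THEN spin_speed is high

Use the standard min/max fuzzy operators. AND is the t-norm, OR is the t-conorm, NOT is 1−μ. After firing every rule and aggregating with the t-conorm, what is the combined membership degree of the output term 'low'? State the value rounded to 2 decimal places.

0.66

R1: filthy=0.66 → w = 0.66
R2: ¬light=1−0.59=0.41, delicate=0.30; AND[min(a, b)] → w = 0.30
R3: filthy=0.66, medium=0.61; AND[min(a, b)] → w = 0.61
Rules with consequent 'low': {R1, R2} → strengths 0.66, 0.30
Aggregate via t-conorm [max(a, b)]: 0.66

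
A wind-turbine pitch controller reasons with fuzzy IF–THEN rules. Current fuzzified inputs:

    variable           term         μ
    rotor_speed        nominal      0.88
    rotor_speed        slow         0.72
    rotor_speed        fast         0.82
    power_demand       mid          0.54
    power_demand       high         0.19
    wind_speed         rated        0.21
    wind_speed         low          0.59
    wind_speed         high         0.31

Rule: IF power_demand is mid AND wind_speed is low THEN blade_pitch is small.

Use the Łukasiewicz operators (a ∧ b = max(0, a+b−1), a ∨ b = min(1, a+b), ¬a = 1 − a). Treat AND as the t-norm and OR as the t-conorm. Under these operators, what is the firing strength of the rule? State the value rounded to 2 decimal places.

firing strength: mid=0.54, low=0.59; AND[max(0, a+b−1)] → w = 0.13

0.13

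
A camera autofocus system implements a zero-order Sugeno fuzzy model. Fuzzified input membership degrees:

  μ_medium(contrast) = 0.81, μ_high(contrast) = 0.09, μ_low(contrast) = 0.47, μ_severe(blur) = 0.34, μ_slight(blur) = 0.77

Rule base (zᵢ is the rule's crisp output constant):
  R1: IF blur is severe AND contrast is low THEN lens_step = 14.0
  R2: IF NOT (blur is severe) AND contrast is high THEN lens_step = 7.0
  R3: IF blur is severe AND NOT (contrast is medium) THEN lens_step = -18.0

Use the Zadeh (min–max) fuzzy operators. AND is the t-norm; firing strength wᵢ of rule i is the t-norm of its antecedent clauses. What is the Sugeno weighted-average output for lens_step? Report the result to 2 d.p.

R1 (z=14.0): severe=0.34, low=0.47; AND[min(a, b)] → w = 0.34
R2 (z=7.0): ¬severe=1−0.34=0.66, high=0.09; AND[min(a, b)] → w = 0.09
R3 (z=-18.0): severe=0.34, ¬medium=1−0.81=0.19; AND[min(a, b)] → w = 0.19
Weighted average = (0.34·14.0 + 0.09·7.0 + 0.19·-18.0) / (0.34 + 0.09 + 0.19)
  = 1.9700 / 0.6200 = 3.18

3.18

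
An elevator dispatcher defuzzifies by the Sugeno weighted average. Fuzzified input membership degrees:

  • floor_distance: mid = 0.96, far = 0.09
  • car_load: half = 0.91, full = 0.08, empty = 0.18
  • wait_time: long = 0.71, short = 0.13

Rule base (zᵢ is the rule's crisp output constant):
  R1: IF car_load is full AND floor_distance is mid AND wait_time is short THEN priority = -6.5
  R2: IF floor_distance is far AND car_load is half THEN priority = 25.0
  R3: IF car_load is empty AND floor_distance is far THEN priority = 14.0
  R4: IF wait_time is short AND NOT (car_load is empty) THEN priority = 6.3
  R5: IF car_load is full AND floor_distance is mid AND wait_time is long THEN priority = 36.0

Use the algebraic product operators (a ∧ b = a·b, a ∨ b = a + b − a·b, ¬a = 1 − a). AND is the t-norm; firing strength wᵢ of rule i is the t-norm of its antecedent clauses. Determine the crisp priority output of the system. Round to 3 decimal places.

R1 (z=-6.5): full=0.08, mid=0.96, short=0.13; AND[a·b] → w = 0.0100
R2 (z=25.0): far=0.09, half=0.91; AND[a·b] → w = 0.0819
R3 (z=14.0): empty=0.18, far=0.09; AND[a·b] → w = 0.0162
R4 (z=6.3): short=0.13, ¬empty=1−0.18=0.82; AND[a·b] → w = 0.1066
R5 (z=36.0): full=0.08, mid=0.96, long=0.71; AND[a·b] → w = 0.0545
Weighted average = (0.0100·-6.5 + 0.0819·25.0 + 0.0162·14.0 + 0.1066·6.3 + 0.0545·36.0) / (0.0100 + 0.0819 + 0.0162 + 0.1066 + 0.0545)
  = 4.8440 / 0.2692 = 17.993

17.993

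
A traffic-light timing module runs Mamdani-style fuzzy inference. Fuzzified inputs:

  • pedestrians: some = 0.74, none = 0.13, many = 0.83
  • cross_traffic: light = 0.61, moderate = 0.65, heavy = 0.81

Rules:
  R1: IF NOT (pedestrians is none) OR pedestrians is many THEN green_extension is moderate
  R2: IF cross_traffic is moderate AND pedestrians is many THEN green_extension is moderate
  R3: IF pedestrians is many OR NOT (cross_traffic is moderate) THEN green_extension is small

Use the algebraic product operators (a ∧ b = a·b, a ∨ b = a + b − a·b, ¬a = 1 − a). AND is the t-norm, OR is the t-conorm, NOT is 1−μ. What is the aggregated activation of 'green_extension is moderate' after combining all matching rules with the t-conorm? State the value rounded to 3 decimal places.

R1: ¬none=1−0.13=0.87, many=0.83; OR[a + b − a·b] → w = 0.9779
R2: moderate=0.65, many=0.83; AND[a·b] → w = 0.5395
R3: many=0.83, ¬moderate=1−0.65=0.35; OR[a + b − a·b] → w = 0.8895
Rules with consequent 'moderate': {R1, R2} → strengths 0.9779, 0.5395
Aggregate via t-conorm [a + b − a·b]: 0.9898

0.990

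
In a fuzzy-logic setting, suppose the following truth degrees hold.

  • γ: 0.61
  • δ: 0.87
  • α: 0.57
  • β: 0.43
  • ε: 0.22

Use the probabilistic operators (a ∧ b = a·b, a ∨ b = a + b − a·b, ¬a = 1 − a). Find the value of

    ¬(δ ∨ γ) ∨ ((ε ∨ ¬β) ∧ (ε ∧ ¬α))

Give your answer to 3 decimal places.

0.110

δ ∨ γ = a + b − a·b on (0.8700, 0.6100) = 0.9493
¬(δ ∨ γ) = 1 − 0.9493 = 0.0507
¬β = 1 − 0.4300 = 0.5700
ε ∨ ¬β = a + b − a·b on (0.2200, 0.5700) = 0.6646
¬α = 1 − 0.5700 = 0.4300
ε ∧ ¬α = a·b on (0.2200, 0.4300) = 0.0946
(ε ∨ ¬β) ∧ (ε ∧ ¬α) = a·b on (0.6646, 0.0946) = 0.0629
¬(δ ∨ γ) ∨ ((ε ∨ ¬β) ∧ (ε ∧ ¬α)) = a + b − a·b on (0.0507, 0.0629) = 0.1104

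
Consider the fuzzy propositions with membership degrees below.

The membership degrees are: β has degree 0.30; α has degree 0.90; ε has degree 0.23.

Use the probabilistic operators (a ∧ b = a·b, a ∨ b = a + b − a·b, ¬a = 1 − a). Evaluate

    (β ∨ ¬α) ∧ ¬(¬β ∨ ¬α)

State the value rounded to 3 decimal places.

0.100

¬α = 1 − 0.9000 = 0.1000
β ∨ ¬α = a + b − a·b on (0.3000, 0.1000) = 0.3700
¬β = 1 − 0.3000 = 0.7000
¬α = 1 − 0.9000 = 0.1000
¬β ∨ ¬α = a + b − a·b on (0.7000, 0.1000) = 0.7300
¬(¬β ∨ ¬α) = 1 − 0.7300 = 0.2700
(β ∨ ¬α) ∧ ¬(¬β ∨ ¬α) = a·b on (0.3700, 0.2700) = 0.0999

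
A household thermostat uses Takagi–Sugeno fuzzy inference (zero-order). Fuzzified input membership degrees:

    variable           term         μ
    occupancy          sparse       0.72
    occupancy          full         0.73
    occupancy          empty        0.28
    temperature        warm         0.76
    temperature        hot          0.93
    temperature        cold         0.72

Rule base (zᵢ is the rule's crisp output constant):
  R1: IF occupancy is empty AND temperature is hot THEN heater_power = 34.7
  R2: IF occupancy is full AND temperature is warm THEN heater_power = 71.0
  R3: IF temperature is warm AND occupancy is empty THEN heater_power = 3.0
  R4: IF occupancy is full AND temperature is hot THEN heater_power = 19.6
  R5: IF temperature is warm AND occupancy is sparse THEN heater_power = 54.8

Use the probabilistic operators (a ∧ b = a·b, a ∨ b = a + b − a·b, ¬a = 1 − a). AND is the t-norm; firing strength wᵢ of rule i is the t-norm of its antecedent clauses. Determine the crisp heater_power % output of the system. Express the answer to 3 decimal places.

R1 (z=34.7): empty=0.28, hot=0.93; AND[a·b] → w = 0.2604
R2 (z=71.0): full=0.73, warm=0.76; AND[a·b] → w = 0.5548
R3 (z=3.0): warm=0.76, empty=0.28; AND[a·b] → w = 0.2128
R4 (z=19.6): full=0.73, hot=0.93; AND[a·b] → w = 0.6789
R5 (z=54.8): warm=0.76, sparse=0.72; AND[a·b] → w = 0.5472
Weighted average = (0.2604·34.7 + 0.5548·71.0 + 0.2128·3.0 + 0.6789·19.6 + 0.5472·54.8) / (0.2604 + 0.5548 + 0.2128 + 0.6789 + 0.5472)
  = 92.3581 / 2.2541 = 40.973

40.973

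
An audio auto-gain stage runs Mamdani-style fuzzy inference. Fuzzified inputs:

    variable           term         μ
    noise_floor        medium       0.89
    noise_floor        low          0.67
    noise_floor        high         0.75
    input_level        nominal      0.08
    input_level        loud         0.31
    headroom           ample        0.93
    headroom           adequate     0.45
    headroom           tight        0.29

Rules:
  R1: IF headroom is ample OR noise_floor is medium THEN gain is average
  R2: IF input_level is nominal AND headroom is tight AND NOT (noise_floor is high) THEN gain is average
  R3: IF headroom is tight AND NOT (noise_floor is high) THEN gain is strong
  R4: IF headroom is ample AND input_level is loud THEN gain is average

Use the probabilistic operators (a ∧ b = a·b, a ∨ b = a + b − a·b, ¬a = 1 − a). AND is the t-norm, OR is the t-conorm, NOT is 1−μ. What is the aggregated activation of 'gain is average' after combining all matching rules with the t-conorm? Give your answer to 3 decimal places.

0.995

R1: ample=0.93, medium=0.89; OR[a + b − a·b] → w = 0.9923
R2: nominal=0.08, tight=0.29, ¬high=1−0.75=0.25; AND[a·b] → w = 0.0058
R3: tight=0.29, ¬high=1−0.75=0.25; AND[a·b] → w = 0.0725
R4: ample=0.93, loud=0.31; AND[a·b] → w = 0.2883
Rules with consequent 'average': {R1, R2, R4} → strengths 0.9923, 0.0058, 0.2883
Aggregate via t-conorm [a + b − a·b]: 0.9946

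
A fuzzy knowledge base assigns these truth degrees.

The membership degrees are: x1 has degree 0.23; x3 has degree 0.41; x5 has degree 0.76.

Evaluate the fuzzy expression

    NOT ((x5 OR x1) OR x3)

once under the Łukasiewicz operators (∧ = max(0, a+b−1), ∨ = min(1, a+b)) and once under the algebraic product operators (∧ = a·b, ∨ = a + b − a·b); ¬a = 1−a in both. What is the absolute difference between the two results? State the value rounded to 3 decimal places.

0.109

Under Łukasiewicz:
  x5 OR x1 = min(1, a+b) on (0.76, 0.23) = 0.99
  (x5 OR x1) OR x3 = min(1, a+b) on (0.99, 0.41) = 1.00
  NOT ((x5 OR x1) OR x3) = 1 − 1.00 = 0.00
  → value = 0.0000
Under algebraic product:
  x5 OR x1 = a + b − a·b on (0.7600, 0.2300) = 0.8152
  (x5 OR x1) OR x3 = a + b − a·b on (0.8152, 0.4100) = 0.8910
  NOT ((x5 OR x1) OR x3) = 1 − 0.8910 = 0.1090
  → value = 0.1090
|0.0000 − 0.1090| = 0.109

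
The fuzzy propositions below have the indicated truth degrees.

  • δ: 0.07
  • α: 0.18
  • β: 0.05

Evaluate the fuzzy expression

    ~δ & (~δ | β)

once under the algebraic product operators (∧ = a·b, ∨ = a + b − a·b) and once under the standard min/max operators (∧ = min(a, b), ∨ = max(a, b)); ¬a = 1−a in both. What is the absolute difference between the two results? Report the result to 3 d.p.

Under algebraic product:
  ~δ = 1 − 0.0700 = 0.9300
  ~δ = 1 − 0.0700 = 0.9300
  ~δ | β = a + b − a·b on (0.9300, 0.0500) = 0.9335
  ~δ & (~δ | β) = a·b on (0.9300, 0.9335) = 0.8682
  → value = 0.8682
Under standard min/max:
  ~δ = 1 − 0.07 = 0.93
  ~δ = 1 − 0.07 = 0.93
  ~δ | β = max(a, b) on (0.93, 0.05) = 0.93
  ~δ & (~δ | β) = min(a, b) on (0.93, 0.93) = 0.93
  → value = 0.9300
|0.8682 − 0.9300| = 0.062

0.062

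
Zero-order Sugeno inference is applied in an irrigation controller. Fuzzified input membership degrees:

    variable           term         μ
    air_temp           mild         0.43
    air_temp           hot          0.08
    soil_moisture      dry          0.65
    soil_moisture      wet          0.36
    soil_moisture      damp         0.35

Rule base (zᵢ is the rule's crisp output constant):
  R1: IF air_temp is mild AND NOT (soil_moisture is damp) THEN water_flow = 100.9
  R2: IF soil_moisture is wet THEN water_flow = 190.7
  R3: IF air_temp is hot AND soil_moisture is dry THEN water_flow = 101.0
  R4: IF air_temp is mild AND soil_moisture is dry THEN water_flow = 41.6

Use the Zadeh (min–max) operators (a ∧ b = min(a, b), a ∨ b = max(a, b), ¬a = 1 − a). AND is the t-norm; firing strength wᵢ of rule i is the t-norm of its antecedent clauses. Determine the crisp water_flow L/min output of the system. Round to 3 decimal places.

106.159

R1 (z=100.9): mild=0.43, ¬damp=1−0.35=0.65; AND[min(a, b)] → w = 0.43
R2 (z=190.7): wet=0.36 → w = 0.36
R3 (z=101.0): hot=0.08, dry=0.65; AND[min(a, b)] → w = 0.08
R4 (z=41.6): mild=0.43, dry=0.65; AND[min(a, b)] → w = 0.43
Weighted average = (0.43·100.9 + 0.36·190.7 + 0.08·101.0 + 0.43·41.6) / (0.43 + 0.36 + 0.08 + 0.43)
  = 138.0070 / 1.3000 = 106.159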